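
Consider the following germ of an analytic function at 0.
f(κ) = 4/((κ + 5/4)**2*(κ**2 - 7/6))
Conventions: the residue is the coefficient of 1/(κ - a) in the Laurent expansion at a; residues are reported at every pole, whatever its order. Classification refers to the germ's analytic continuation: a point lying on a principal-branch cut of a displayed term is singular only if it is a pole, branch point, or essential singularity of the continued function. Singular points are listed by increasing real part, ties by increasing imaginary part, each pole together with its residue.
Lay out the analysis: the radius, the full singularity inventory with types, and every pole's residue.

Radius of convergence at 0: (1/6)*sqrt(42).
At -5/4: a pole of order 2; residue 23040/361.
At -(1/6)*sqrt(42): a pole of order 1; residue -11520/361 - (12576/2527)*sqrt(42).
At (1/6)*sqrt(42): a pole of order 1; residue -11520/361 + (12576/2527)*sqrt(42).

Denominator factor (κ**2 - 7/6): discriminant 14/3, real irrational roots (1/6)*sqrt(42) and -(1/6)*sqrt(42); poles of order 1, moduli (1/6)*sqrt(42) and (1/6)*sqrt(42).
Denominator factor (κ + 5/4)^2: pole of order 2 at -5/4, modulus 5/4.
The radius of convergence is the smallest modulus among the singular points: (1/6)*sqrt(42).
At the order-2 pole -5/4 set g(κ) = (κ - (-5/4))^2*f(κ) = 4/(κ**2 - 7/6).
Order-2 pole: residue = g'(a); g'(-5/4) = 23040/361, so the residue is 23040/361.
The factor κ**2 - 7/6 splits as (κ - a)(κ - a') with a = -(1/6)*sqrt(42), a' = (1/6)*sqrt(42). At the order-1 pole a set g(κ) = (κ - a)*f(κ) = [4/(κ + 5/4)**2] / (κ - a').
Simple pole: residue = g(a) at a = -(1/6)*sqrt(42), which is -11520/361 - (12576/2527)*sqrt(42).
The factor κ**2 - 7/6 splits as (κ - a)(κ - a') with a = (1/6)*sqrt(42), a' = -(1/6)*sqrt(42). At the order-1 pole a set g(κ) = (κ - a)*f(κ) = [4/(κ + 5/4)**2] / (κ - a').
Simple pole: residue = g(a) at a = (1/6)*sqrt(42), which is -11520/361 + (12576/2527)*sqrt(42).
List the singular points by increasing real part (a conjugate pair: the negative imaginary part first).


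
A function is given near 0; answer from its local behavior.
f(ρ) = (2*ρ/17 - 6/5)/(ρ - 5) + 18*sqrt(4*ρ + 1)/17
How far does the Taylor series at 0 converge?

The radius of convergence is 1/4.

Denominator factor (ρ - 5): pole of order 1 at 5, modulus 5.
Branch term (18/17)*sqrt(1 - ρ/(-1/4)): its argument vanishes at ρ = -1/4, a square-root branch point, modulus 1/4.
The radius of convergence is the smallest modulus among the singular points: 1/4.


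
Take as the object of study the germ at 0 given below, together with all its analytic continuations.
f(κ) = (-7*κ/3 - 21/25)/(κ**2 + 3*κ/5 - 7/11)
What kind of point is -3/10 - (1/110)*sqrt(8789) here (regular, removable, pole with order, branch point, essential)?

The point is a pole of order 1.

The denominator factor κ**2 + 3*κ/5 - 7/11 vanishes at -3/10 - (1/110)*sqrt(8789) and appears to the power 1; the numerator there equals -7/50 + (7/330)*sqrt(8789), nonzero, and no other factor vanishes.
Hence a pole whose order is the multiplicity, 1.


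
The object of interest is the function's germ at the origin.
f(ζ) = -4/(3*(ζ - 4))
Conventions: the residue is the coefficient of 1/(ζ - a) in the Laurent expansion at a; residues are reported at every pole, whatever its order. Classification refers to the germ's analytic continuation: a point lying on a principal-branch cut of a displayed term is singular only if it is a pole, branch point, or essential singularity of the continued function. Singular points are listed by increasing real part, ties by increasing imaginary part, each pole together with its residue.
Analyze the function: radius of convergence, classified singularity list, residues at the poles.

Denominator factor (ζ - 4): pole of order 1 at 4, modulus 4.
The radius of convergence is the smallest modulus among the singular points: 4.
At the order-1 pole 4 set g(ζ) = (ζ - (4))*f(ζ) = -4/3.
Simple pole: residue = g(a) at a = 4, which is -4/3.

Radius of convergence at 0: 4.
At 4: a pole of order 1; residue -4/3.


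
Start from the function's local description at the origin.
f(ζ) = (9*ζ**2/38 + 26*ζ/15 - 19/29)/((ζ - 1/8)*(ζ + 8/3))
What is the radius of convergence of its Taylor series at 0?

Denominator factor (ζ + 8/3): pole of order 1 at -8/3, modulus 8/3.
Denominator factor (ζ - 1/8): pole of order 1 at 1/8, modulus 1/8.
The radius of convergence is the smallest modulus among the singular points: 1/8.

The radius of convergence is 1/8.


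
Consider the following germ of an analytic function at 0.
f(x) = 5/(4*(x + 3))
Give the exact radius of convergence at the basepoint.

Denominator factor (x + 3): pole of order 1 at -3, modulus 3.
The radius of convergence is the smallest modulus among the singular points: 3.

The radius of convergence is 3.


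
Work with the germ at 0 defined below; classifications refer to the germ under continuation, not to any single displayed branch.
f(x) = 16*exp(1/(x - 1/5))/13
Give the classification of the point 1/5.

The exponent 1/(x - (1/5)) has a pole at 1/5, so exp(1/(x - (1/5))) takes every nonzero value near it: an essential singularity (not a pole of any order).

The point is an essential singularity.


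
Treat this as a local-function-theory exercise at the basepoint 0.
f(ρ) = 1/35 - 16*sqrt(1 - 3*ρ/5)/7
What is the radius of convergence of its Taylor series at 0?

The radius of convergence is 5/3.

Branch term (-16/7)*sqrt(1 - ρ/(5/3)): its argument vanishes at ρ = 5/3, a square-root branch point, modulus 5/3.
The radius of convergence is the smallest modulus among the singular points: 5/3.


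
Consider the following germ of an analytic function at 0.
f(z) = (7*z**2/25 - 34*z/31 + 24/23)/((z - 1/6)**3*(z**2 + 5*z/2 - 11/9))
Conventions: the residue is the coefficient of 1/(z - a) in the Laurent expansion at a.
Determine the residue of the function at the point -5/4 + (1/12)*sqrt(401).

The residue is 166488201/27949600 + (3296070513/11207789600)*sqrt(401).

The factor z**2 + 5*z/2 - 11/9 splits as (z - a)(z - a') with a = -5/4 + (1/12)*sqrt(401), a' = -5/4 - (1/12)*sqrt(401). At the order-1 pole a set g(z) = (z - a)*f(z) = [(7*z**2/25 - 34*z/31 + 24/23)/(z - 1/6)**3] / (z - a').
Simple pole: residue = g(a) at a = -5/4 + (1/12)*sqrt(401), which is 166488201/27949600 + (3296070513/11207789600)*sqrt(401).


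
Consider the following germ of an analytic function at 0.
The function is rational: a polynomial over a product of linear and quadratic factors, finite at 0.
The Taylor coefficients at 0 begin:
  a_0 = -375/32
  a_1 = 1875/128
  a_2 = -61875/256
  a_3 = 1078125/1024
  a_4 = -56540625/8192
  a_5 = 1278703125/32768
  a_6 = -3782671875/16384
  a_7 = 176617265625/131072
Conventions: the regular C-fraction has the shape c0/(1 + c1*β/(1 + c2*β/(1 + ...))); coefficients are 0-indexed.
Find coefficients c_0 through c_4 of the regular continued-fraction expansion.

The regular C-fraction coefficients are [-375/32, 5/4, 61/4, -1603/122, 23075/111752].

Taylor coefficients (read off): a_0 = -375/32, a_1 = 1875/128, a_2 = -61875/256, a_3 = 1078125/1024, a_4 = -56540625/8192.
c0 = a_0 = -375/32. Peel one level at a time: if S = 1 + c*β/S' with S'(0) = 1, then c is the β-coefficient of S and S' = c*β/(S - 1).
S_1 = c0/f = 1 + (5/4)*β + (-305/16)*β^2 + ...; c1 = 5/4.
S_2 = c1*β/(S_1 - 1) = 1 + (61/4)*β + (1603/8)*β^2 + ...; c2 = 61/4.
S_3 = c2*β/(S_2 - 1) = 1 + (-1603/122)*β + (161525/59536)*β^2 + ...; c3 = -1603/122.
S_4 = c3*β/(S_3 - 1) = 1 + (23075/111752)*β + ...; c4 = 23075/111752.


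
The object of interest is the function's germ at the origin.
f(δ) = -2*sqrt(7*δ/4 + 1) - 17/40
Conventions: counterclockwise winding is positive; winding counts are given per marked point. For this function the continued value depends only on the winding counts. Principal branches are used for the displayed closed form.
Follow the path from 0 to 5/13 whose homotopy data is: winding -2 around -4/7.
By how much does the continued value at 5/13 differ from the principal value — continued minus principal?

Continued minus principal equals 0.

The rational part is single-valued and drops out of the difference; each branch term changes only by its own monodromy.
(-2)*sqrt(1 - δ/(-4/7)): winding -2 is even, the square root returns to the same sheet, contribution 0.
Summing the contributions at δ = 5/13 gives 0.


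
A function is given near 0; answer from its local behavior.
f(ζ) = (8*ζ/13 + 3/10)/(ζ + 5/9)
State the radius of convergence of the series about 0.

The radius of convergence is 5/9.

Denominator factor (ζ + 5/9): pole of order 1 at -5/9, modulus 5/9.
The radius of convergence is the smallest modulus among the singular points: 5/9.


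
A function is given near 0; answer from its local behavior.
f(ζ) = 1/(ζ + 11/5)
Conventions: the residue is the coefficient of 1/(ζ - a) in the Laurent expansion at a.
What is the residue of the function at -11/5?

The residue is 1.

At the order-1 pole -11/5 set g(ζ) = (ζ - (-11/5))*f(ζ) = 1.
Simple pole: residue = g(a) at a = -11/5, which is 1.


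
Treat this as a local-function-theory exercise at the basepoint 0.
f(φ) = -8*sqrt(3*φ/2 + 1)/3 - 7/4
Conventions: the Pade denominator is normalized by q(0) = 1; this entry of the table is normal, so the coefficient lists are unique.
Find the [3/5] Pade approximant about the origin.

The Pade approximant has numerator coefficients [-53/12, -2072675/166528, -50487327/4662784, -15004143/5328896]; denominator coefficients [1, 98469/41632, 1807209/1165696, 1956015/9325568, -15795/1165696, 25029/18651136].

Taylor coefficients needed (expand at 0): a_0 = -53/12, a_1 = -2, a_2 = 3/4, a_3 = -9/16, a_4 = 135/256, a_5 = -567/1024, a_6 = 5103/8192, a_7 = -24057/32768, a_8 = 938223/1048576.
Write the denominator as Q(φ) = 1 + q1*φ + q2*φ^2 + q3*φ^3 + q4*φ^4 + q5*φ^5. Requiring Q*f - P = O(φ^9) with deg P <= 3 kills the coefficients of φ^4..φ^8 in Q*f:
  φ^4: a_4 + q1*a_3 + q2*a_2 + q3*a_1 + q4*a_0 = 0, i.e. 135/256 + (-9/16)*q1 + (3/4)*q2 + (-2)*q3 + (-53/12)*q4 = 0.
  φ^5: a_5 + q1*a_4 + q2*a_3 + q3*a_2 + q4*a_1 + q5*a_0 = 0, i.e. -567/1024 + (135/256)*q1 + (-9/16)*q2 + (3/4)*q3 + (-2)*q4 + (-53/12)*q5 = 0.
  φ^6: a_6 + q1*a_5 + q2*a_4 + q3*a_3 + q4*a_2 + q5*a_1 = 0, i.e. 5103/8192 + (-567/1024)*q1 + (135/256)*q2 + (-9/16)*q3 + (3/4)*q4 + (-2)*q5 = 0.
  φ^7: a_7 + q1*a_6 + q2*a_5 + q3*a_4 + q4*a_3 + q5*a_2 = 0, i.e. -24057/32768 + (5103/8192)*q1 + (-567/1024)*q2 + (135/256)*q3 + (-9/16)*q4 + (3/4)*q5 = 0.
  φ^8: a_8 + q1*a_7 + q2*a_6 + q3*a_5 + q4*a_4 + q5*a_3 = 0, i.e. 938223/1048576 + (-24057/32768)*q1 + (5103/8192)*q2 + (-567/1024)*q3 + (135/256)*q4 + (-9/16)*q5 = 0.
Solving this linear system: q1 = 98469/41632, q2 = 1807209/1165696, q3 = 1956015/9325568, q4 = -15795/1165696, q5 = 25029/18651136.
The numerator is Q*f truncated at degree 3: P0 = a_0 = -53/12; P1 = a_1 + q1*a_0 = -2072675/166528; P2 = a_2 + q1*a_1 + q2*a_0 = -50487327/4662784; P3 = a_3 + q1*a_2 + q2*a_1 + q3*a_0 = -15004143/5328896.


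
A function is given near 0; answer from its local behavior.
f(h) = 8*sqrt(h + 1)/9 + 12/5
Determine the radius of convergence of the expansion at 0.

The radius of convergence is 1.

Branch term (8/9)*sqrt(1 - h/(-1)): its argument vanishes at h = -1, a square-root branch point, modulus 1.
The radius of convergence is the smallest modulus among the singular points: 1.


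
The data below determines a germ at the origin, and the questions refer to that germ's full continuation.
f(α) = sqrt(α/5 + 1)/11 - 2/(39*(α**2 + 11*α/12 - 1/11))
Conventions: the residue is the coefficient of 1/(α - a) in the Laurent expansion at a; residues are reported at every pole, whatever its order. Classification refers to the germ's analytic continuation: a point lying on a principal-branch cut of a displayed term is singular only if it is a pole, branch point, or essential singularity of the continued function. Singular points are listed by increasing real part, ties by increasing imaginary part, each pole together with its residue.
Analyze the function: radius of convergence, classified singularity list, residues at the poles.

Denominator factor (α**2 + 11*α/12 - 1/11): discriminant 1907/1584, real irrational roots -11/24 + (1/264)*sqrt(20977) and -11/24 - (1/264)*sqrt(20977); poles of order 1, moduli -11/24 + (1/264)*sqrt(20977) and 11/24 + (1/264)*sqrt(20977).
Branch term (1/11)*sqrt(1 - α/(-5)): its argument vanishes at α = -5, a square-root branch point, modulus 5.
The radius of convergence is the smallest modulus among the singular points: -11/24 + (1/264)*sqrt(20977).
The branch term is analytic at -11/24 - (1/264)*sqrt(20977) and contributes nothing to the residue; only the rational part matters.
The factor α**2 + 11*α/12 - 1/11 splits as (α - a)(α - a') with a = -11/24 - (1/264)*sqrt(20977), a' = -11/24 + (1/264)*sqrt(20977). At the order-1 pole a set g(α) = (α - a)*(rational part) = [-2/39] / (α - a').
Simple pole: residue = g(a) at a = -11/24 - (1/264)*sqrt(20977), which is (8/24791)*sqrt(20977).
The branch term is analytic at -11/24 + (1/264)*sqrt(20977) and contributes nothing to the residue; only the rational part matters.
The factor α**2 + 11*α/12 - 1/11 splits as (α - a)(α - a') with a = -11/24 + (1/264)*sqrt(20977), a' = -11/24 - (1/264)*sqrt(20977). At the order-1 pole a set g(α) = (α - a)*(rational part) = [-2/39] / (α - a').
Simple pole: residue = g(a) at a = -11/24 + (1/264)*sqrt(20977), which is -(8/24791)*sqrt(20977).
List the singular points by increasing real part (a conjugate pair: the negative imaginary part first).

Radius of convergence at 0: -11/24 + (1/264)*sqrt(20977).
At -5: an algebraic (square-root) branch point.
At -11/24 - (1/264)*sqrt(20977): a pole of order 1; residue (8/24791)*sqrt(20977).
At -11/24 + (1/264)*sqrt(20977): a pole of order 1; residue -(8/24791)*sqrt(20977).


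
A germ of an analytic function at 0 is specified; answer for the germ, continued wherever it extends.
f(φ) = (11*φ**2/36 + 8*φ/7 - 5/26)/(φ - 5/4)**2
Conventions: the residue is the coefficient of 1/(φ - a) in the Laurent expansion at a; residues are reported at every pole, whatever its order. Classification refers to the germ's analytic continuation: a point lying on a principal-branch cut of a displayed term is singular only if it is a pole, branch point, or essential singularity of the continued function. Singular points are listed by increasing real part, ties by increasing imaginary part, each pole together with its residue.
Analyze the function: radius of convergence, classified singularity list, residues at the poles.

Radius of convergence at 0: 5/4.
At 5/4: a pole of order 2; residue 961/504.

Denominator factor (φ - 5/4)^2: pole of order 2 at 5/4, modulus 5/4.
The radius of convergence is the smallest modulus among the singular points: 5/4.
At the order-2 pole 5/4 set g(φ) = (φ - (5/4))^2*f(φ) = 11*φ**2/36 + 8*φ/7 - 5/26.
Order-2 pole: residue = g'(a); g'(5/4) = 961/504, so the residue is 961/504.


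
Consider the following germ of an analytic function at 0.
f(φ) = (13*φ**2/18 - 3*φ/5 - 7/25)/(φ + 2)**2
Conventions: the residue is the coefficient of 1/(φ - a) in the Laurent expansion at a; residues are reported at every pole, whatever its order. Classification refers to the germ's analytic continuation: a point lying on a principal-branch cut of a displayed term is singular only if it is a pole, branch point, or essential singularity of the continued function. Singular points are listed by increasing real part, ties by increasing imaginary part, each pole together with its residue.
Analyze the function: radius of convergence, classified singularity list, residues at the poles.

Radius of convergence at 0: 2.
At -2: a pole of order 2; residue -157/45.

Denominator factor (φ + 2)^2: pole of order 2 at -2, modulus 2.
The radius of convergence is the smallest modulus among the singular points: 2.
At the order-2 pole -2 set g(φ) = (φ - (-2))^2*f(φ) = 13*φ**2/18 - 3*φ/5 - 7/25.
Order-2 pole: residue = g'(a); g'(-2) = -157/45, so the residue is -157/45.


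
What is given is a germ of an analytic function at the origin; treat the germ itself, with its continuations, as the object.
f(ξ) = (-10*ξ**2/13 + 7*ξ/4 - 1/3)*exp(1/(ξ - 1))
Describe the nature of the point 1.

The point is an essential singularity.

The exponent 1/(ξ - (1)) has a pole at 1, so exp(1/(ξ - (1))) takes every nonzero value near it: an essential singularity (not a pole of any order).


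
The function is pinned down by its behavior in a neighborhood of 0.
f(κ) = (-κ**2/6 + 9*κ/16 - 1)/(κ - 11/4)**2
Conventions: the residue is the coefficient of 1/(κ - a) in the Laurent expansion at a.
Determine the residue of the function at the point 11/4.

At the order-2 pole 11/4 set g(κ) = (κ - (11/4))^2*f(κ) = -κ**2/6 + 9*κ/16 - 1.
Order-2 pole: residue = g'(a); g'(11/4) = -17/48, so the residue is -17/48.

The residue is -17/48.


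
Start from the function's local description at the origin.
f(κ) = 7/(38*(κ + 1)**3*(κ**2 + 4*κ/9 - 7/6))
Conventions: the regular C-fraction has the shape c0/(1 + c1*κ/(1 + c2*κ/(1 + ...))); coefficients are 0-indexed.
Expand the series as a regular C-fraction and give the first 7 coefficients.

Taylor coefficients (expand at 0): a_0 = -3/19, a_1 = 55/133, a_2 = -136/147, a_3 = 92728/58653, a_4 = -3152143/1231713, a_5 = 95600161/25865973, a_6 = -2828160154/543185433.
c0 = a_0 = -3/19. Peel one level at a time: if S = 1 + c*κ/S' with S'(0) = 1, then c is the κ-coefficient of S and S' = c*κ/(S - 1).
S_1 = c0/f = 1 + (55/21)*κ + (1)*κ^2 + ...; c1 = 55/21.
S_2 = c1*κ/(S_1 - 1) = 1 + (-21/55)*κ + (3576/3025)*κ^2 + ...; c2 = -21/55.
S_3 = c2*κ/(S_2 - 1) = 1 + (1192/385)*κ + (1517/147)*κ^2 + ...; c3 = 1192/385.
S_4 = c3*κ/(S_3 - 1) = 1 + (-83435/25032)*κ + (-10261295/12787776)*κ^2 + ...; c4 = -83435/25032.
S_5 = c4*κ/(S_4 - 1) = 1 + (-1305983/5424792)*κ + (-730100/6903867)*κ^2 + ...; c5 = -1305983/5424792.
S_6 = c5*κ/(S_5 - 1) = 1 + (-124325600/283025173)*κ + ...; c6 = -124325600/283025173.

The regular C-fraction coefficients are [-3/19, 55/21, -21/55, 1192/385, -83435/25032, -1305983/5424792, -124325600/283025173].


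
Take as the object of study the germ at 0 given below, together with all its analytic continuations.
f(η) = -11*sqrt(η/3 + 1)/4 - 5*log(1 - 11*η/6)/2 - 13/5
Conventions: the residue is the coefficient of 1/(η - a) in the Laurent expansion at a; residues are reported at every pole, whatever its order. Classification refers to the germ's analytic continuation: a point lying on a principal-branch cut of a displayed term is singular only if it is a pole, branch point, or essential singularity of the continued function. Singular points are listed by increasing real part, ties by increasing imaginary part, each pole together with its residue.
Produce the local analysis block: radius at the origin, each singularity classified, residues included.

Branch term (-5/2)*log(1 - η/(6/11)): its argument vanishes at η = 6/11, a logarithmic branch point, modulus 6/11.
Branch term (-11/4)*sqrt(1 - η/(-3)): its argument vanishes at η = -3, a square-root branch point, modulus 3.
The radius of convergence is the smallest modulus among the singular points: 6/11.
List the singular points by increasing real part (a conjugate pair: the negative imaginary part first).

Radius of convergence at 0: 6/11.
At -3: an algebraic (square-root) branch point.
At 6/11: a logarithmic branch point.


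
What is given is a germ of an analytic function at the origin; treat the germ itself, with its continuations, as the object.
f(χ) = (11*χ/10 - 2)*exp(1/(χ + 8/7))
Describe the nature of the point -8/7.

The point is an essential singularity.

The exponent 1/(χ - (-8/7)) has a pole at -8/7, so exp(1/(χ - (-8/7))) takes every nonzero value near it: an essential singularity (not a pole of any order).


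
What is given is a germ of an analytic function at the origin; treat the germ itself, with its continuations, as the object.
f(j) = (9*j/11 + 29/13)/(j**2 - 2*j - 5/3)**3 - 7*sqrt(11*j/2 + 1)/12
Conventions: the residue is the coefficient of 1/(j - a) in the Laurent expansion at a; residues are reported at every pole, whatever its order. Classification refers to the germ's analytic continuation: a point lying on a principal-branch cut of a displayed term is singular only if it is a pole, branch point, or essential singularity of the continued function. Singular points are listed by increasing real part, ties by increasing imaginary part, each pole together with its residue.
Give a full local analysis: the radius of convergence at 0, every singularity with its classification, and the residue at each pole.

Radius of convergence at 0: 2/11.
At 1 - (2/3)*sqrt(6): a pole of order 3; residue -(2943/146432)*sqrt(6).
At -2/11: an algebraic (square-root) branch point.
At 1 + (2/3)*sqrt(6): a pole of order 3; residue (2943/146432)*sqrt(6).

Denominator factor (j**2 - 2*j - 5/3)^3: discriminant 32/3, real irrational roots 1 + (2/3)*sqrt(6) and 1 - (2/3)*sqrt(6); poles of order 3, moduli 1 + (2/3)*sqrt(6) and -1 + (2/3)*sqrt(6).
Branch term (-7/12)*sqrt(1 - j/(-2/11)): its argument vanishes at j = -2/11, a square-root branch point, modulus 2/11.
The radius of convergence is the smallest modulus among the singular points: 2/11.
The branch term is analytic at 1 - (2/3)*sqrt(6) and contributes nothing to the residue; only the rational part matters.
The factor j**2 - 2*j - 5/3 splits as (j - a)(j - a') with a = 1 - (2/3)*sqrt(6), a' = 1 + (2/3)*sqrt(6). At the order-3 pole a set g(j) = (j - a)^3*(rational part) = [9*j/11 + 29/13] / (j - a')^3.
Order-3 pole: residue = g''(a)/2; g''(1 - (2/3)*sqrt(6)) = -(2943/73216)*sqrt(6), so the residue is -(2943/146432)*sqrt(6).
The branch term is analytic at 1 + (2/3)*sqrt(6) and contributes nothing to the residue; only the rational part matters.
The factor j**2 - 2*j - 5/3 splits as (j - a)(j - a') with a = 1 + (2/3)*sqrt(6), a' = 1 - (2/3)*sqrt(6). At the order-3 pole a set g(j) = (j - a)^3*(rational part) = [9*j/11 + 29/13] / (j - a')^3.
Order-3 pole: residue = g''(a)/2; g''(1 + (2/3)*sqrt(6)) = (2943/73216)*sqrt(6), so the residue is (2943/146432)*sqrt(6).
List the singular points by increasing real part (a conjugate pair: the negative imaginary part first).


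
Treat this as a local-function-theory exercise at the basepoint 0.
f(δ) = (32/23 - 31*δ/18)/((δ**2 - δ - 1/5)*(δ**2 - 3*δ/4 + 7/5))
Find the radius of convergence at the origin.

Denominator factor (δ**2 - 3*δ/4 + 7/5): discriminant -403/80, complex-conjugate roots (3/8) + ((1/40)*sqrt(2015))*i and (3/8) - ((1/40)*sqrt(2015))*i; poles of order 1, moduli (1/5)*sqrt(35) and (1/5)*sqrt(35).
Denominator factor (δ**2 - δ - 1/5): discriminant 9/5, real irrational roots 1/2 + (3/10)*sqrt(5) and 1/2 - (3/10)*sqrt(5); poles of order 1, moduli 1/2 + (3/10)*sqrt(5) and -1/2 + (3/10)*sqrt(5).
The radius of convergence is the smallest modulus among the singular points: -1/2 + (3/10)*sqrt(5).

The radius of convergence is -1/2 + (3/10)*sqrt(5).


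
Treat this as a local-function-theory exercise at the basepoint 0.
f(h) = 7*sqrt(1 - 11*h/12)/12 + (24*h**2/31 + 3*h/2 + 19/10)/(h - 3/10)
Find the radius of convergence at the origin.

Denominator factor (h - 3/10): pole of order 1 at 3/10, modulus 3/10.
Branch term (7/12)*sqrt(1 - h/(12/11)): its argument vanishes at h = 12/11, a square-root branch point, modulus 12/11.
The radius of convergence is the smallest modulus among the singular points: 3/10.

The radius of convergence is 3/10.


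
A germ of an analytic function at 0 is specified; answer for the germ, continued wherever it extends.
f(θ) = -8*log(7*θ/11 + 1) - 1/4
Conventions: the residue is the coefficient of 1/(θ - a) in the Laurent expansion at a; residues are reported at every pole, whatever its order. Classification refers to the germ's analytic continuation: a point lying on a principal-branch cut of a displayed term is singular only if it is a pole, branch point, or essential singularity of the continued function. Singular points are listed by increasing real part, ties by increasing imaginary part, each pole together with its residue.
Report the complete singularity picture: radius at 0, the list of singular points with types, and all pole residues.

Branch term (-8)*log(1 - θ/(-11/7)): its argument vanishes at θ = -11/7, a logarithmic branch point, modulus 11/7.
The radius of convergence is the smallest modulus among the singular points: 11/7.

Radius of convergence at 0: 11/7.
At -11/7: a logarithmic branch point.


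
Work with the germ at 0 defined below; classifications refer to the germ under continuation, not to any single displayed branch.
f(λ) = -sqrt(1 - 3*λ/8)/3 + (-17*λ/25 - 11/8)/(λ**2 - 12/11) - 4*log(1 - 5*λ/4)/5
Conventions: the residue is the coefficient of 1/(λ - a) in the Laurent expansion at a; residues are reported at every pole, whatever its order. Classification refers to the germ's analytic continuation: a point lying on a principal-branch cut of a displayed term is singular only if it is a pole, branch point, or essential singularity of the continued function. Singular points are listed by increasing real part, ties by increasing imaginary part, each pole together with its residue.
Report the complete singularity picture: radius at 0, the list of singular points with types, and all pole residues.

Radius of convergence at 0: 4/5.
At -(2/11)*sqrt(33): a pole of order 1; residue -17/50 + (11/96)*sqrt(33).
At 4/5: a logarithmic branch point.
At (2/11)*sqrt(33): a pole of order 1; residue -17/50 - (11/96)*sqrt(33).
At 8/3: an algebraic (square-root) branch point.

Denominator factor (λ**2 - 12/11): discriminant 48/11, real irrational roots (2/11)*sqrt(33) and -(2/11)*sqrt(33); poles of order 1, moduli (2/11)*sqrt(33) and (2/11)*sqrt(33).
Branch term (-4/5)*log(1 - λ/(4/5)): its argument vanishes at λ = 4/5, a logarithmic branch point, modulus 4/5.
Branch term (-1/3)*sqrt(1 - λ/(8/3)): its argument vanishes at λ = 8/3, a square-root branch point, modulus 8/3.
The radius of convergence is the smallest modulus among the singular points: 4/5.
The branch terms are analytic at -(2/11)*sqrt(33) and contribute nothing to the residue; only the rational part matters.
The factor λ**2 - 12/11 splits as (λ - a)(λ - a') with a = -(2/11)*sqrt(33), a' = (2/11)*sqrt(33). At the order-1 pole a set g(λ) = (λ - a)*(rational part) = [-17*λ/25 - 11/8] / (λ - a').
Simple pole: residue = g(a) at a = -(2/11)*sqrt(33), which is -17/50 + (11/96)*sqrt(33).
The branch terms are analytic at (2/11)*sqrt(33) and contribute nothing to the residue; only the rational part matters.
The factor λ**2 - 12/11 splits as (λ - a)(λ - a') with a = (2/11)*sqrt(33), a' = -(2/11)*sqrt(33). At the order-1 pole a set g(λ) = (λ - a)*(rational part) = [-17*λ/25 - 11/8] / (λ - a').
Simple pole: residue = g(a) at a = (2/11)*sqrt(33), which is -17/50 - (11/96)*sqrt(33).
List the singular points by increasing real part (a conjugate pair: the negative imaginary part first).


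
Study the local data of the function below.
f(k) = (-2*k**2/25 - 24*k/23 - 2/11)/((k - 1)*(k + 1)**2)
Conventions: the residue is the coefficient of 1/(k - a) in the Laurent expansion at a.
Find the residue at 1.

The residue is -2064/6325.

At the order-1 pole 1 set g(k) = (k - (1))*f(k) = (-2*k**2/25 - 24*k/23 - 2/11)/(k + 1)**2.
Simple pole: residue = g(a) at a = 1, which is -2064/6325.


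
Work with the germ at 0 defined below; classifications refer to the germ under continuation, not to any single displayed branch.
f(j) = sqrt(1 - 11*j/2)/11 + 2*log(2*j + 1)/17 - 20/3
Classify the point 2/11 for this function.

The point is an algebraic (square-root) branch point.

The term (1/11)*sqrt(1 - j/(2/11)) has argument 1 - 2/11/(2/11) = 0 at 2/11: a square-root (algebraic, two-sheeted) branch point; the remaining terms are analytic or single-valued there.


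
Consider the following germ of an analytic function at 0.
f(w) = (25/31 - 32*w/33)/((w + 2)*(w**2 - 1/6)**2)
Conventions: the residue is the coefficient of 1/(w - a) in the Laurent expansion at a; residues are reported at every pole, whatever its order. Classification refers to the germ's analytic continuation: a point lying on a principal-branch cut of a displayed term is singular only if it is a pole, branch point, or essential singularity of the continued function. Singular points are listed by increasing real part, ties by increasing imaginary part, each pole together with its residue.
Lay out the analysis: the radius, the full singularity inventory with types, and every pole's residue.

Denominator factor (w + 2): pole of order 1 at -2, modulus 2.
Denominator factor (w**2 - 1/6)^2: discriminant 2/3, real irrational roots (1/6)*sqrt(6) and -(1/6)*sqrt(6); poles of order 2, moduli (1/6)*sqrt(6) and (1/6)*sqrt(6).
The radius of convergence is the smallest modulus among the singular points: (1/6)*sqrt(6).
At the order-1 pole -2 set g(w) = (w - (-2))*f(w) = (25/31 - 32*w/33)/(w**2 - 1/6)**2.
Simple pole: residue = g(a) at a = -2, which is 33708/180389.
The factor w**2 - 1/6 splits as (w - a)(w - a') with a = -(1/6)*sqrt(6), a' = (1/6)*sqrt(6). At the order-2 pole a set g(w) = (w - a)^2*f(w) = [(25/31 - 32*w/33)/(w + 2)] / (w - a')^2.
Order-2 pole: residue = g'(a); g'(-(1/6)*sqrt(6)) = -16854/180389 + (91550/180389)*sqrt(6), so the residue is -16854/180389 + (91550/180389)*sqrt(6).
The factor w**2 - 1/6 splits as (w - a)(w - a') with a = (1/6)*sqrt(6), a' = -(1/6)*sqrt(6). At the order-2 pole a set g(w) = (w - a)^2*f(w) = [(25/31 - 32*w/33)/(w + 2)] / (w - a')^2.
Order-2 pole: residue = g'(a); g'((1/6)*sqrt(6)) = -16854/180389 - (91550/180389)*sqrt(6), so the residue is -16854/180389 - (91550/180389)*sqrt(6).
List the singular points by increasing real part (a conjugate pair: the negative imaginary part first).

Radius of convergence at 0: (1/6)*sqrt(6).
At -2: a pole of order 1; residue 33708/180389.
At -(1/6)*sqrt(6): a pole of order 2; residue -16854/180389 + (91550/180389)*sqrt(6).
At (1/6)*sqrt(6): a pole of order 2; residue -16854/180389 - (91550/180389)*sqrt(6).


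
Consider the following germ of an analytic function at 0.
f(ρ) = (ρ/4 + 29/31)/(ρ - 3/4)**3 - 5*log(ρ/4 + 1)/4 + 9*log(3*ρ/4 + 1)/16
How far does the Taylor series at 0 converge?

The radius of convergence is 3/4.

Denominator factor (ρ - 3/4)^3: pole of order 3 at 3/4, modulus 3/4.
Branch term (-5/4)*log(1 - ρ/(-4)): its argument vanishes at ρ = -4, a logarithmic branch point, modulus 4.
Branch term (9/16)*log(1 - ρ/(-4/3)): its argument vanishes at ρ = -4/3, a logarithmic branch point, modulus 4/3.
The radius of convergence is the smallest modulus among the singular points: 3/4.


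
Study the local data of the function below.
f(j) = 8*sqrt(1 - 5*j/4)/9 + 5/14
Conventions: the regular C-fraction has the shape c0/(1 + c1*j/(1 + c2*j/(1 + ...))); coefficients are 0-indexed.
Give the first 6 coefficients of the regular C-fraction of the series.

Taylor coefficients (expand at 0): a_0 = 157/126, a_1 = -5/9, a_2 = -25/144, a_3 = -125/1152, a_4 = -3125/36864, a_5 = -21875/294912.
c0 = a_0 = 157/126. Peel one level at a time: if S = 1 + c*j/S' with S'(0) = 1, then c is the j-coefficient of S and S' = c*j/(S - 1).
S_1 = c0/f = 1 + (70/157)*j + (66675/197192)*j^2 + ...; c1 = 70/157.
S_2 = c1*j/(S_1 - 1) = 1 + (-1905/2512)*j + (-25/256)*j^2 + ...; c2 = -1905/2512.
S_3 = c2*j/(S_2 - 1) = 1 + (-785/6096)*j + (-2374625/37161216)*j^2 + ...; c3 = -785/6096.
S_4 = c3*j/(S_3 - 1) = 1 + (-3025/6096)*j + (-25/256)*j^2 + ...; c4 = -3025/6096.
S_5 = c4*j/(S_4 - 1) = 1 + (-381/1936)*j + ...; c5 = -381/1936.

The regular C-fraction coefficients are [157/126, 70/157, -1905/2512, -785/6096, -3025/6096, -381/1936].


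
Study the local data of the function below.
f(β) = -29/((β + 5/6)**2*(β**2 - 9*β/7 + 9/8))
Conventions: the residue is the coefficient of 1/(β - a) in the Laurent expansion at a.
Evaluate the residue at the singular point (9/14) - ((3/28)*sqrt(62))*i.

The factor β**2 - 9*β/7 + 9/8 splits as (β - a)(β - a') with a = (9/14) - ((3/28)*sqrt(62))*i, a' = (9/14) + ((3/28)*sqrt(62))*i. At the order-1 pole a set g(β) = (β - a)*f(β) = [-29/(β + 5/6)**2] / (β - a').
Simple pole: residue = g(a) at a = (9/14) - ((3/28)*sqrt(62))*i, which is (350784/68479) - ((813624/2122849)*sqrt(62))*i.

The residue is (350784/68479) - ((813624/2122849)*sqrt(62))*i.


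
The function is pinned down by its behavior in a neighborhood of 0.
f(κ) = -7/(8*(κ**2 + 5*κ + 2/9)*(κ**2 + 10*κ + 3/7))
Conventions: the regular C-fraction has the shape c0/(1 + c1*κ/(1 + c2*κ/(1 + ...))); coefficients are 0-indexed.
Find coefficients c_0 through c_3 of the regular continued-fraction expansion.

The regular C-fraction coefficients are [-147/16, 275/6, -3191/275, 9922606/877525].

Taylor coefficients (expand at 0): a_0 = -147/16, a_1 = 13475/32, a_2 = -2767471/192, a_3 = 504729155/1152.
c0 = a_0 = -147/16. Peel one level at a time: if S = 1 + c*κ/S' with S'(0) = 1, then c is the κ-coefficient of S and S' = c*κ/(S - 1).
S_1 = c0/f = 1 + (275/6)*κ + (3191/6)*κ^2 + ...; c1 = 275/6.
S_2 = c1*κ/(S_1 - 1) = 1 + (-3191/275)*κ + (9922606/75625)*κ^2 + ...; c2 = -3191/275.
S_3 = c2*κ/(S_2 - 1) = 1 + (9922606/877525)*κ + ...; c3 = 9922606/877525.


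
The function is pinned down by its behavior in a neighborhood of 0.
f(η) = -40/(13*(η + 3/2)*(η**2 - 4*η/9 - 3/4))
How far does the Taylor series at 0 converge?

Denominator factor (η + 3/2): pole of order 1 at -3/2, modulus 3/2.
Denominator factor (η**2 - 4*η/9 - 3/4): discriminant 259/81, real irrational roots 2/9 + (1/18)*sqrt(259) and 2/9 - (1/18)*sqrt(259); poles of order 1, moduli 2/9 + (1/18)*sqrt(259) and -2/9 + (1/18)*sqrt(259).
The radius of convergence is the smallest modulus among the singular points: -2/9 + (1/18)*sqrt(259).

The radius of convergence is -2/9 + (1/18)*sqrt(259).


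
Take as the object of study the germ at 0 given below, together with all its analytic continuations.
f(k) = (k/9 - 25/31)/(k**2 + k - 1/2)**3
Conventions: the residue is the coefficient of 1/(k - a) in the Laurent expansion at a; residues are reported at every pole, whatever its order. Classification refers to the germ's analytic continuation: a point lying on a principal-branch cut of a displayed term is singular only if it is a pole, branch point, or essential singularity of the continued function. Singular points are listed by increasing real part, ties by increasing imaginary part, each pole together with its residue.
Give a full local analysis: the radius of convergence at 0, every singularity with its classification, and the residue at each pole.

Denominator factor (k**2 + k - 1/2)^3: discriminant 3, real irrational roots -1/2 + (1/2)*sqrt(3) and -1/2 - (1/2)*sqrt(3); poles of order 3, moduli -1/2 + (1/2)*sqrt(3) and 1/2 + (1/2)*sqrt(3).
The radius of convergence is the smallest modulus among the singular points: -1/2 + (1/2)*sqrt(3).
The factor k**2 + k - 1/2 splits as (k - a)(k - a') with a = -1/2 - (1/2)*sqrt(3), a' = -1/2 + (1/2)*sqrt(3). At the order-3 pole a set g(k) = (k - a)^3*f(k) = [k/9 - 25/31] / (k - a')^3.
Order-3 pole: residue = g''(a)/2; g''(-1/2 - (1/2)*sqrt(3)) = (962/2511)*sqrt(3), so the residue is (481/2511)*sqrt(3).
The factor k**2 + k - 1/2 splits as (k - a)(k - a') with a = -1/2 + (1/2)*sqrt(3), a' = -1/2 - (1/2)*sqrt(3). At the order-3 pole a set g(k) = (k - a)^3*f(k) = [k/9 - 25/31] / (k - a')^3.
Order-3 pole: residue = g''(a)/2; g''(-1/2 + (1/2)*sqrt(3)) = -(962/2511)*sqrt(3), so the residue is -(481/2511)*sqrt(3).
List the singular points by increasing real part (a conjugate pair: the negative imaginary part first).

Radius of convergence at 0: -1/2 + (1/2)*sqrt(3).
At -1/2 - (1/2)*sqrt(3): a pole of order 3; residue (481/2511)*sqrt(3).
At -1/2 + (1/2)*sqrt(3): a pole of order 3; residue -(481/2511)*sqrt(3).


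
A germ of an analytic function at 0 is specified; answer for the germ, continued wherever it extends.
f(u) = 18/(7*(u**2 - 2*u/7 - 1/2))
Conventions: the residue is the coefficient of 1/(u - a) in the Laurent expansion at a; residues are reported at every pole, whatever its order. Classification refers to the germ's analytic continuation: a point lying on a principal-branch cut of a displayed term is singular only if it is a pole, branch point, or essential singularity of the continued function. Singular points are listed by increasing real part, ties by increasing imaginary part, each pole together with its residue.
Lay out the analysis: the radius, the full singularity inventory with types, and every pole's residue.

Radius of convergence at 0: -1/7 + (1/14)*sqrt(102).
At 1/7 - (1/14)*sqrt(102): a pole of order 1; residue -(3/17)*sqrt(102).
At 1/7 + (1/14)*sqrt(102): a pole of order 1; residue (3/17)*sqrt(102).

Denominator factor (u**2 - 2*u/7 - 1/2): discriminant 102/49, real irrational roots 1/7 + (1/14)*sqrt(102) and 1/7 - (1/14)*sqrt(102); poles of order 1, moduli 1/7 + (1/14)*sqrt(102) and -1/7 + (1/14)*sqrt(102).
The radius of convergence is the smallest modulus among the singular points: -1/7 + (1/14)*sqrt(102).
The factor u**2 - 2*u/7 - 1/2 splits as (u - a)(u - a') with a = 1/7 - (1/14)*sqrt(102), a' = 1/7 + (1/14)*sqrt(102). At the order-1 pole a set g(u) = (u - a)*f(u) = [18/7] / (u - a').
Simple pole: residue = g(a) at a = 1/7 - (1/14)*sqrt(102), which is -(3/17)*sqrt(102).
The factor u**2 - 2*u/7 - 1/2 splits as (u - a)(u - a') with a = 1/7 + (1/14)*sqrt(102), a' = 1/7 - (1/14)*sqrt(102). At the order-1 pole a set g(u) = (u - a)*f(u) = [18/7] / (u - a').
Simple pole: residue = g(a) at a = 1/7 + (1/14)*sqrt(102), which is (3/17)*sqrt(102).
List the singular points by increasing real part (a conjugate pair: the negative imaginary part first).


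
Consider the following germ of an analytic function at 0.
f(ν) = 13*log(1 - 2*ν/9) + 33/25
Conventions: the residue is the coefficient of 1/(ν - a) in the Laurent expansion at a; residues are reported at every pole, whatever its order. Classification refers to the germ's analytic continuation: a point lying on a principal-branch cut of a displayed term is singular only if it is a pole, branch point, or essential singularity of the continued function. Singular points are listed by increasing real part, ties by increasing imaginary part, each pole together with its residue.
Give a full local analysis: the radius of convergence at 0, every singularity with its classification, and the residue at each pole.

Branch term (13)*log(1 - ν/(9/2)): its argument vanishes at ν = 9/2, a logarithmic branch point, modulus 9/2.
The radius of convergence is the smallest modulus among the singular points: 9/2.

Radius of convergence at 0: 9/2.
At 9/2: a logarithmic branch point.


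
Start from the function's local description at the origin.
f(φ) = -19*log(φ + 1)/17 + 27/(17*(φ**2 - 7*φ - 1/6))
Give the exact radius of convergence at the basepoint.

The radius of convergence is -7/2 + (1/6)*sqrt(447).

Denominator factor (φ**2 - 7*φ - 1/6): discriminant 149/3, real irrational roots 7/2 + (1/6)*sqrt(447) and 7/2 - (1/6)*sqrt(447); poles of order 1, moduli 7/2 + (1/6)*sqrt(447) and -7/2 + (1/6)*sqrt(447).
Branch term (-19/17)*log(1 - φ/(-1)): its argument vanishes at φ = -1, a logarithmic branch point, modulus 1.
The radius of convergence is the smallest modulus among the singular points: -7/2 + (1/6)*sqrt(447).


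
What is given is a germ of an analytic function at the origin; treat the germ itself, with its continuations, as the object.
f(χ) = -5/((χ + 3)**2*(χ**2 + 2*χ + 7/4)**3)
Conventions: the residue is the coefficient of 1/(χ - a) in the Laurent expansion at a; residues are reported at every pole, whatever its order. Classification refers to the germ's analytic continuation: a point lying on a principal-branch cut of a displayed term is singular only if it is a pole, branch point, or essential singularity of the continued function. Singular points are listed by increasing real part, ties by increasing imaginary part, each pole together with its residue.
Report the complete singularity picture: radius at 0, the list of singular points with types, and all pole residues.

Radius of convergence at 0: (1/2)*sqrt(7).
At -3: a pole of order 2; residue -15360/130321.
At (-1) - ((1/2)*sqrt(3))*i: a pole of order 3; residue (7680/130321) - ((398440/1172889)*sqrt(3))*i.
At (-1) + ((1/2)*sqrt(3))*i: a pole of order 3; residue (7680/130321) + ((398440/1172889)*sqrt(3))*i.
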